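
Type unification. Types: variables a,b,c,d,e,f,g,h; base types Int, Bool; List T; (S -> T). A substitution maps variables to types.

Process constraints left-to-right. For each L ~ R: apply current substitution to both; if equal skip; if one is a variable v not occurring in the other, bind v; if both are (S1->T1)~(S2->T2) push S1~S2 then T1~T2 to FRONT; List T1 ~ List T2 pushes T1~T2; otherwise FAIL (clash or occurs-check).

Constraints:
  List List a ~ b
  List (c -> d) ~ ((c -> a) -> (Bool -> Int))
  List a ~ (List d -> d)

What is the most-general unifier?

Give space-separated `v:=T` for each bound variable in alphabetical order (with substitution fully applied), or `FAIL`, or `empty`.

step 1: unify List List a ~ b  [subst: {-} | 2 pending]
  bind b := List List a
step 2: unify List (c -> d) ~ ((c -> a) -> (Bool -> Int))  [subst: {b:=List List a} | 1 pending]
  clash: List (c -> d) vs ((c -> a) -> (Bool -> Int))

Answer: FAIL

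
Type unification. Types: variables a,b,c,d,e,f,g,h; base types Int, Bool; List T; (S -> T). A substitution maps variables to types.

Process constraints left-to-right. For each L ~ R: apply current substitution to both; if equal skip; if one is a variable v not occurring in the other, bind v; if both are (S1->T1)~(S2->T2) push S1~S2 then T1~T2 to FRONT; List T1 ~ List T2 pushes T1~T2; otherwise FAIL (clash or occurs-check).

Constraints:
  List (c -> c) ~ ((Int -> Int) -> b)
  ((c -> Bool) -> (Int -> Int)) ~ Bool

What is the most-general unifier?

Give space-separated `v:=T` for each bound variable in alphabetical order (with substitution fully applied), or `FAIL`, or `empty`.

step 1: unify List (c -> c) ~ ((Int -> Int) -> b)  [subst: {-} | 1 pending]
  clash: List (c -> c) vs ((Int -> Int) -> b)

Answer: FAIL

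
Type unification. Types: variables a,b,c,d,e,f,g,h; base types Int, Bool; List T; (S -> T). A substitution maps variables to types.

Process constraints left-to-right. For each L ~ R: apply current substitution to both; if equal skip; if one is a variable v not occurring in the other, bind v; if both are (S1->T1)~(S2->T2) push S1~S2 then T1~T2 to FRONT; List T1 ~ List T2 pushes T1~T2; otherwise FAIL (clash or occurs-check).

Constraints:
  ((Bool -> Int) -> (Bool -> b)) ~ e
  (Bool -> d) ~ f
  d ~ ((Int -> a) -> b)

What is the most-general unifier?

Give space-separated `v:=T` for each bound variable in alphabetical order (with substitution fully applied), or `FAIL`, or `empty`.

Answer: d:=((Int -> a) -> b) e:=((Bool -> Int) -> (Bool -> b)) f:=(Bool -> ((Int -> a) -> b))

Derivation:
step 1: unify ((Bool -> Int) -> (Bool -> b)) ~ e  [subst: {-} | 2 pending]
  bind e := ((Bool -> Int) -> (Bool -> b))
step 2: unify (Bool -> d) ~ f  [subst: {e:=((Bool -> Int) -> (Bool -> b))} | 1 pending]
  bind f := (Bool -> d)
step 3: unify d ~ ((Int -> a) -> b)  [subst: {e:=((Bool -> Int) -> (Bool -> b)), f:=(Bool -> d)} | 0 pending]
  bind d := ((Int -> a) -> b)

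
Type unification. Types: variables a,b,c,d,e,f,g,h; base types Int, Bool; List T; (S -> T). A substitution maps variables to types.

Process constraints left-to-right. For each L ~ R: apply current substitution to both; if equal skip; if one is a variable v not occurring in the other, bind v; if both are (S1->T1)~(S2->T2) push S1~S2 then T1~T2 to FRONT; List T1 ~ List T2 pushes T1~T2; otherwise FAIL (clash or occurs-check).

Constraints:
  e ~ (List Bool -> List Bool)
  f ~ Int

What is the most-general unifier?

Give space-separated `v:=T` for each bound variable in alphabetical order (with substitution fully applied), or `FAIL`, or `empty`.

step 1: unify e ~ (List Bool -> List Bool)  [subst: {-} | 1 pending]
  bind e := (List Bool -> List Bool)
step 2: unify f ~ Int  [subst: {e:=(List Bool -> List Bool)} | 0 pending]
  bind f := Int

Answer: e:=(List Bool -> List Bool) f:=Int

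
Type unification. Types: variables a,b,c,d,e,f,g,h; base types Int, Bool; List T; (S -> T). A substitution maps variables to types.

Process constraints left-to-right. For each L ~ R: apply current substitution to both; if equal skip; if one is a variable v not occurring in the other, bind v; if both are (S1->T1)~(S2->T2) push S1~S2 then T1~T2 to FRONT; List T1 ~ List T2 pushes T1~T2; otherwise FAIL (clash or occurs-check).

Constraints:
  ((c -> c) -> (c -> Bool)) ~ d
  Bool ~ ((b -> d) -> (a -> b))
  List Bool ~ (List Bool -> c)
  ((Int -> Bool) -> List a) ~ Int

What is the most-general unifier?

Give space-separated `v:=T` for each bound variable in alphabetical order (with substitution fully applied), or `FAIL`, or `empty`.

Answer: FAIL

Derivation:
step 1: unify ((c -> c) -> (c -> Bool)) ~ d  [subst: {-} | 3 pending]
  bind d := ((c -> c) -> (c -> Bool))
step 2: unify Bool ~ ((b -> ((c -> c) -> (c -> Bool))) -> (a -> b))  [subst: {d:=((c -> c) -> (c -> Bool))} | 2 pending]
  clash: Bool vs ((b -> ((c -> c) -> (c -> Bool))) -> (a -> b))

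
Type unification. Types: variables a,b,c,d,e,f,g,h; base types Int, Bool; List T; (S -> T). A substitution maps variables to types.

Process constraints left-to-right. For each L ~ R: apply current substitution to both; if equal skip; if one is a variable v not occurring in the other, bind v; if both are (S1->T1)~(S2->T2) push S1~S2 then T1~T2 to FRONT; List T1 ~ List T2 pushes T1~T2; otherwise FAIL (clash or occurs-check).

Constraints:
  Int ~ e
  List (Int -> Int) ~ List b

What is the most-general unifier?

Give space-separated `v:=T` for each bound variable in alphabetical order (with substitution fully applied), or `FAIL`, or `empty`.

Answer: b:=(Int -> Int) e:=Int

Derivation:
step 1: unify Int ~ e  [subst: {-} | 1 pending]
  bind e := Int
step 2: unify List (Int -> Int) ~ List b  [subst: {e:=Int} | 0 pending]
  -> decompose List: push (Int -> Int)~b
step 3: unify (Int -> Int) ~ b  [subst: {e:=Int} | 0 pending]
  bind b := (Int -> Int)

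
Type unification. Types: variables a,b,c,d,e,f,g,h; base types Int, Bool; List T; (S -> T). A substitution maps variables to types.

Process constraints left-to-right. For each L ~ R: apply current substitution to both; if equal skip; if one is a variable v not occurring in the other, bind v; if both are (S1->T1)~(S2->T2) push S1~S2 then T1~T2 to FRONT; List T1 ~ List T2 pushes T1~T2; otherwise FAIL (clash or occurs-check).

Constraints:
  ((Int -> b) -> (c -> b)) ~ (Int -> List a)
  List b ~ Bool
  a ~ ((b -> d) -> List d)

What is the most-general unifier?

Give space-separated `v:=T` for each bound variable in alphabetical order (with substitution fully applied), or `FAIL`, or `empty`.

Answer: FAIL

Derivation:
step 1: unify ((Int -> b) -> (c -> b)) ~ (Int -> List a)  [subst: {-} | 2 pending]
  -> decompose arrow: push (Int -> b)~Int, (c -> b)~List a
step 2: unify (Int -> b) ~ Int  [subst: {-} | 3 pending]
  clash: (Int -> b) vs Int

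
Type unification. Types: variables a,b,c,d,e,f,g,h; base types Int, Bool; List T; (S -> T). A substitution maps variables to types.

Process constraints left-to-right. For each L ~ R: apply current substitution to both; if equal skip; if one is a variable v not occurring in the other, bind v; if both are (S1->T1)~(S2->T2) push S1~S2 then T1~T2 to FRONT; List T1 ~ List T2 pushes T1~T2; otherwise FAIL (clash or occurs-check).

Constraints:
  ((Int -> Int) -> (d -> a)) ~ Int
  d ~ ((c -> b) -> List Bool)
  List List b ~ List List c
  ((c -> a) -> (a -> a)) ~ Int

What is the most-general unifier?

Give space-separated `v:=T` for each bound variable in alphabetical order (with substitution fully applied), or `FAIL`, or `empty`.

step 1: unify ((Int -> Int) -> (d -> a)) ~ Int  [subst: {-} | 3 pending]
  clash: ((Int -> Int) -> (d -> a)) vs Int

Answer: FAIL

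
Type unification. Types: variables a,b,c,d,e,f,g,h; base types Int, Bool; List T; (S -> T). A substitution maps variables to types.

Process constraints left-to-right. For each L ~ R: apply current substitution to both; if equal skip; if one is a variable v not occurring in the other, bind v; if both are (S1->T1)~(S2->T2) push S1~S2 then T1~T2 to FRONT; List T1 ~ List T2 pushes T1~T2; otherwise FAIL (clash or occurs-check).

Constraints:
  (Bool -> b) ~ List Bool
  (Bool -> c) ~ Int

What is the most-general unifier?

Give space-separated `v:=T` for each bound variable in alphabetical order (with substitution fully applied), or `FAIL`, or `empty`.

Answer: FAIL

Derivation:
step 1: unify (Bool -> b) ~ List Bool  [subst: {-} | 1 pending]
  clash: (Bool -> b) vs List Bool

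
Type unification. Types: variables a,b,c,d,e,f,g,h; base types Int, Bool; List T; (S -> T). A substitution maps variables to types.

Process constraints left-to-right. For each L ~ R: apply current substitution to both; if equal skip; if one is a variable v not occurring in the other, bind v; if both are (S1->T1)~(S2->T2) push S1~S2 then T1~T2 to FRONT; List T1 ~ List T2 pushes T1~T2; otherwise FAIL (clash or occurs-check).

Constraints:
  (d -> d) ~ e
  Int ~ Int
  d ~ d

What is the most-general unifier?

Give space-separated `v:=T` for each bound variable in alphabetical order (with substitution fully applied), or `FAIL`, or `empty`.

Answer: e:=(d -> d)

Derivation:
step 1: unify (d -> d) ~ e  [subst: {-} | 2 pending]
  bind e := (d -> d)
step 2: unify Int ~ Int  [subst: {e:=(d -> d)} | 1 pending]
  -> identical, skip
step 3: unify d ~ d  [subst: {e:=(d -> d)} | 0 pending]
  -> identical, skip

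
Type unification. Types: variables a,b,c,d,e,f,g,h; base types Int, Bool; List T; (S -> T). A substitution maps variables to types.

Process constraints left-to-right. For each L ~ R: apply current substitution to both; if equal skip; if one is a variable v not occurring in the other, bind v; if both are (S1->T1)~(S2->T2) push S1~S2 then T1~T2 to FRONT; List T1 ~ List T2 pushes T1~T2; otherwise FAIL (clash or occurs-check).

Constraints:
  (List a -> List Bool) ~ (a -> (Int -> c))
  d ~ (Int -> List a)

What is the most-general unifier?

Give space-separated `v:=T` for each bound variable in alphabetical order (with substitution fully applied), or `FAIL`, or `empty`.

Answer: FAIL

Derivation:
step 1: unify (List a -> List Bool) ~ (a -> (Int -> c))  [subst: {-} | 1 pending]
  -> decompose arrow: push List a~a, List Bool~(Int -> c)
step 2: unify List a ~ a  [subst: {-} | 2 pending]
  occurs-check fail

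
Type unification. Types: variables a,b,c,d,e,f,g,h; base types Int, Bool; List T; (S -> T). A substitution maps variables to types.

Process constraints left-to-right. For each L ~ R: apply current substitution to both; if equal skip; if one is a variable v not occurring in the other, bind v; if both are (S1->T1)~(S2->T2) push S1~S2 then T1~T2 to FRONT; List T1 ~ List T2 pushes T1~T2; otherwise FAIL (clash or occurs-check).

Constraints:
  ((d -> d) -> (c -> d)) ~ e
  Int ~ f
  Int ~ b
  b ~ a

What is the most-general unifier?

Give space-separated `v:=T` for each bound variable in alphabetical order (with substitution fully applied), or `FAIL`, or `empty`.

step 1: unify ((d -> d) -> (c -> d)) ~ e  [subst: {-} | 3 pending]
  bind e := ((d -> d) -> (c -> d))
step 2: unify Int ~ f  [subst: {e:=((d -> d) -> (c -> d))} | 2 pending]
  bind f := Int
step 3: unify Int ~ b  [subst: {e:=((d -> d) -> (c -> d)), f:=Int} | 1 pending]
  bind b := Int
step 4: unify Int ~ a  [subst: {e:=((d -> d) -> (c -> d)), f:=Int, b:=Int} | 0 pending]
  bind a := Int

Answer: a:=Int b:=Int e:=((d -> d) -> (c -> d)) f:=Int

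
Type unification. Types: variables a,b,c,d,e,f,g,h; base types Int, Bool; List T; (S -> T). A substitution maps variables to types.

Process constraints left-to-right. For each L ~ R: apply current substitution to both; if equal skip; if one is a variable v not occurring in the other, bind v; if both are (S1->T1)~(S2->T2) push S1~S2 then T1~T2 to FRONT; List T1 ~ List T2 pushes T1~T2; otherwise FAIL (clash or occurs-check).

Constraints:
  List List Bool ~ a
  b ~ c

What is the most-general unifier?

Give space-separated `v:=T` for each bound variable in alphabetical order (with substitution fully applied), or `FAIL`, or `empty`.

step 1: unify List List Bool ~ a  [subst: {-} | 1 pending]
  bind a := List List Bool
step 2: unify b ~ c  [subst: {a:=List List Bool} | 0 pending]
  bind b := c

Answer: a:=List List Bool b:=c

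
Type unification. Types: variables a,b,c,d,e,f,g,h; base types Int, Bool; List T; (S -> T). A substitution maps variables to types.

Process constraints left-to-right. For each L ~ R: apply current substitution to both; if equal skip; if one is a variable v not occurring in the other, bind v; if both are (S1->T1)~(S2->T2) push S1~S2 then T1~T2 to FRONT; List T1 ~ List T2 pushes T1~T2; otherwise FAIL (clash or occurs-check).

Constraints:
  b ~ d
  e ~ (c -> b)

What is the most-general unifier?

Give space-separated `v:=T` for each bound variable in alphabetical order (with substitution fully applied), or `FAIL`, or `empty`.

Answer: b:=d e:=(c -> d)

Derivation:
step 1: unify b ~ d  [subst: {-} | 1 pending]
  bind b := d
step 2: unify e ~ (c -> d)  [subst: {b:=d} | 0 pending]
  bind e := (c -> d)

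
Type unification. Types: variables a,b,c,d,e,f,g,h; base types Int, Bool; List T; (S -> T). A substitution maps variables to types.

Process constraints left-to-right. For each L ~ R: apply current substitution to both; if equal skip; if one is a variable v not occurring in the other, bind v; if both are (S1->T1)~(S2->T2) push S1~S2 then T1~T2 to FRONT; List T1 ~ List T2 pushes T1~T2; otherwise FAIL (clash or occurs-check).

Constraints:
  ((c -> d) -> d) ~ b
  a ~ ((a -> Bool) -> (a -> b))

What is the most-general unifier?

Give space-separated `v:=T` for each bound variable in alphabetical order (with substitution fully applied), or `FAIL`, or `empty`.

step 1: unify ((c -> d) -> d) ~ b  [subst: {-} | 1 pending]
  bind b := ((c -> d) -> d)
step 2: unify a ~ ((a -> Bool) -> (a -> ((c -> d) -> d)))  [subst: {b:=((c -> d) -> d)} | 0 pending]
  occurs-check fail: a in ((a -> Bool) -> (a -> ((c -> d) -> d)))

Answer: FAIL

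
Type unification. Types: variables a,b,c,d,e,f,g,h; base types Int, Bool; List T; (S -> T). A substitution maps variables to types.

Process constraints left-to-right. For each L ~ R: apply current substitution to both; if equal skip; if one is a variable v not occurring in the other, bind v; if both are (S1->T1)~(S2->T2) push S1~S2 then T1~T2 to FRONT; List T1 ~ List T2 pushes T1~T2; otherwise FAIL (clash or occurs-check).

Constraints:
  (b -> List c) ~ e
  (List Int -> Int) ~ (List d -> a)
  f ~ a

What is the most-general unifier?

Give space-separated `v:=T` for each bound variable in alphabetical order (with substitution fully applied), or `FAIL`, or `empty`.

step 1: unify (b -> List c) ~ e  [subst: {-} | 2 pending]
  bind e := (b -> List c)
step 2: unify (List Int -> Int) ~ (List d -> a)  [subst: {e:=(b -> List c)} | 1 pending]
  -> decompose arrow: push List Int~List d, Int~a
step 3: unify List Int ~ List d  [subst: {e:=(b -> List c)} | 2 pending]
  -> decompose List: push Int~d
step 4: unify Int ~ d  [subst: {e:=(b -> List c)} | 2 pending]
  bind d := Int
step 5: unify Int ~ a  [subst: {e:=(b -> List c), d:=Int} | 1 pending]
  bind a := Int
step 6: unify f ~ Int  [subst: {e:=(b -> List c), d:=Int, a:=Int} | 0 pending]
  bind f := Int

Answer: a:=Int d:=Int e:=(b -> List c) f:=Int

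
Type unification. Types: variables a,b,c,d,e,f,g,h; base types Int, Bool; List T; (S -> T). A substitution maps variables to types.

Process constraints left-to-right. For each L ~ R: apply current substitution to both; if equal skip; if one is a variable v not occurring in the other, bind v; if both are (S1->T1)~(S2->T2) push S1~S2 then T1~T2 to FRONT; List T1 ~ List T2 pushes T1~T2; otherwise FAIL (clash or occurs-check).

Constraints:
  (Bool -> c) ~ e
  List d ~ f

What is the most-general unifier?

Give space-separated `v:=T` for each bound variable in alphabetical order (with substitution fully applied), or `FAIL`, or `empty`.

Answer: e:=(Bool -> c) f:=List d

Derivation:
step 1: unify (Bool -> c) ~ e  [subst: {-} | 1 pending]
  bind e := (Bool -> c)
step 2: unify List d ~ f  [subst: {e:=(Bool -> c)} | 0 pending]
  bind f := List d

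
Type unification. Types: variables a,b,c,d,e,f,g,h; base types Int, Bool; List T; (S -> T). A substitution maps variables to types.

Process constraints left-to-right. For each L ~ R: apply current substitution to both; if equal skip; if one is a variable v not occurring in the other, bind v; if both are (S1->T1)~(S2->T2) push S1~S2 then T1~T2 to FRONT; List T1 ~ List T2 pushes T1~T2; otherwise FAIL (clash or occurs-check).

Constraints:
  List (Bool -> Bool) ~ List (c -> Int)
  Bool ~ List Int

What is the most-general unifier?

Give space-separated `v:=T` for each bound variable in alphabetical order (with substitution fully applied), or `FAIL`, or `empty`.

Answer: FAIL

Derivation:
step 1: unify List (Bool -> Bool) ~ List (c -> Int)  [subst: {-} | 1 pending]
  -> decompose List: push (Bool -> Bool)~(c -> Int)
step 2: unify (Bool -> Bool) ~ (c -> Int)  [subst: {-} | 1 pending]
  -> decompose arrow: push Bool~c, Bool~Int
step 3: unify Bool ~ c  [subst: {-} | 2 pending]
  bind c := Bool
step 4: unify Bool ~ Int  [subst: {c:=Bool} | 1 pending]
  clash: Bool vs Int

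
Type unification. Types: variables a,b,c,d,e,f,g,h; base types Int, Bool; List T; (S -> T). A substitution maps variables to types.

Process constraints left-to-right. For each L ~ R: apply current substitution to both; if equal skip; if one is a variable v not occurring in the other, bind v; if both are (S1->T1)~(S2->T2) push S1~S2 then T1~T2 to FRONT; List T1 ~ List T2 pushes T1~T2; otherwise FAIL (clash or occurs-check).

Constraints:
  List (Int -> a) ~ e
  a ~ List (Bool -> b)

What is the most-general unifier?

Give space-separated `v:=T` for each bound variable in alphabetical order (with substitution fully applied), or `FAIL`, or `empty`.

step 1: unify List (Int -> a) ~ e  [subst: {-} | 1 pending]
  bind e := List (Int -> a)
step 2: unify a ~ List (Bool -> b)  [subst: {e:=List (Int -> a)} | 0 pending]
  bind a := List (Bool -> b)

Answer: a:=List (Bool -> b) e:=List (Int -> List (Bool -> b))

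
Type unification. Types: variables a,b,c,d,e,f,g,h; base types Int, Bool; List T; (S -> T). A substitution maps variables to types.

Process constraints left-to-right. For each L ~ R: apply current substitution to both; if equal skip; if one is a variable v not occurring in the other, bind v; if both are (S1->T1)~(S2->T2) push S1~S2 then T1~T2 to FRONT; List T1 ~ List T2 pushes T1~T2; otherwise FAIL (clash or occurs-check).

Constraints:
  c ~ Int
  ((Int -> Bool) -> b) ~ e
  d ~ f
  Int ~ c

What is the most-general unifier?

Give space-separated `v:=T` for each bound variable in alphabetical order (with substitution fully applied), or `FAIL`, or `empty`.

step 1: unify c ~ Int  [subst: {-} | 3 pending]
  bind c := Int
step 2: unify ((Int -> Bool) -> b) ~ e  [subst: {c:=Int} | 2 pending]
  bind e := ((Int -> Bool) -> b)
step 3: unify d ~ f  [subst: {c:=Int, e:=((Int -> Bool) -> b)} | 1 pending]
  bind d := f
step 4: unify Int ~ Int  [subst: {c:=Int, e:=((Int -> Bool) -> b), d:=f} | 0 pending]
  -> identical, skip

Answer: c:=Int d:=f e:=((Int -> Bool) -> b)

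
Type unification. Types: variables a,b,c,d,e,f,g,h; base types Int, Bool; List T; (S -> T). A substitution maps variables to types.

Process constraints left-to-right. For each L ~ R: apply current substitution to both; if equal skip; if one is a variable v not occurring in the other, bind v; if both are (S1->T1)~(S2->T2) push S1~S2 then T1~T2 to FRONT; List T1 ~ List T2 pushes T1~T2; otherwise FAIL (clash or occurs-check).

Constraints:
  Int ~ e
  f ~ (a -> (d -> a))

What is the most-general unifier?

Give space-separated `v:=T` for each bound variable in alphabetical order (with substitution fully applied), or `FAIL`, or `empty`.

step 1: unify Int ~ e  [subst: {-} | 1 pending]
  bind e := Int
step 2: unify f ~ (a -> (d -> a))  [subst: {e:=Int} | 0 pending]
  bind f := (a -> (d -> a))

Answer: e:=Int f:=(a -> (d -> a))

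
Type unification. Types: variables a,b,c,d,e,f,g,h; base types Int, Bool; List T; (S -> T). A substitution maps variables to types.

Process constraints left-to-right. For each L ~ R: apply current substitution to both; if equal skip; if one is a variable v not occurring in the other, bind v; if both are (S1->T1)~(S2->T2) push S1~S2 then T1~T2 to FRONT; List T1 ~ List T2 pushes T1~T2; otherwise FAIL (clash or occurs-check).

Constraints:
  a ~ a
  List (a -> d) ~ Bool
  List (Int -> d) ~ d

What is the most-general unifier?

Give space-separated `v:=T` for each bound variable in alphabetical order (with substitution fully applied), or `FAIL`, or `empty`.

step 1: unify a ~ a  [subst: {-} | 2 pending]
  -> identical, skip
step 2: unify List (a -> d) ~ Bool  [subst: {-} | 1 pending]
  clash: List (a -> d) vs Bool

Answer: FAIL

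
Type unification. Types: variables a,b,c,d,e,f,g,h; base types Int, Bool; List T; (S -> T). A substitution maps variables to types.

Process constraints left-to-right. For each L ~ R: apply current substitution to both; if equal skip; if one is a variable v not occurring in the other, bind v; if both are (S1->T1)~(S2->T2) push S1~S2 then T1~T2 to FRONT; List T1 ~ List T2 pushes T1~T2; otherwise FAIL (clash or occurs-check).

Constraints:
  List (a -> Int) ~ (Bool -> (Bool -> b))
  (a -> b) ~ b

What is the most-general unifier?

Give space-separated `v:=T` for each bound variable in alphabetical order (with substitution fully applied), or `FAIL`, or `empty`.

step 1: unify List (a -> Int) ~ (Bool -> (Bool -> b))  [subst: {-} | 1 pending]
  clash: List (a -> Int) vs (Bool -> (Bool -> b))

Answer: FAIL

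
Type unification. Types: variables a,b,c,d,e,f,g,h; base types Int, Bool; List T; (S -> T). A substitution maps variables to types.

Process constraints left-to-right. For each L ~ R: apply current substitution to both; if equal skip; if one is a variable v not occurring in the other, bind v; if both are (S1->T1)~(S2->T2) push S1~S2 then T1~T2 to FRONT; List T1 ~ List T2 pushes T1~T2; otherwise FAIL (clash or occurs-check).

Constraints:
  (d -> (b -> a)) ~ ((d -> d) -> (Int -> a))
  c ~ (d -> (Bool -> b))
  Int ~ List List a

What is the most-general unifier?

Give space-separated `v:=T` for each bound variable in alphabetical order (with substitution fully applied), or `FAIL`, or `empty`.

step 1: unify (d -> (b -> a)) ~ ((d -> d) -> (Int -> a))  [subst: {-} | 2 pending]
  -> decompose arrow: push d~(d -> d), (b -> a)~(Int -> a)
step 2: unify d ~ (d -> d)  [subst: {-} | 3 pending]
  occurs-check fail: d in (d -> d)

Answer: FAIL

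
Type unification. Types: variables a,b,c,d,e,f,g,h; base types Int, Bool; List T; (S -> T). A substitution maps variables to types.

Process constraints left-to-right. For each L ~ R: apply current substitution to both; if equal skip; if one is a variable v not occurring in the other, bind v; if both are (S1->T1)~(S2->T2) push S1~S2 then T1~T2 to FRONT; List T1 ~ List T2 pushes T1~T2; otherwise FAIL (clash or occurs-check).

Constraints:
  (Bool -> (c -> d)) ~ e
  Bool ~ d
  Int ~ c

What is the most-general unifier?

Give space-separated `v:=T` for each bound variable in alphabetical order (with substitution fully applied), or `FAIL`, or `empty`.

Answer: c:=Int d:=Bool e:=(Bool -> (Int -> Bool))

Derivation:
step 1: unify (Bool -> (c -> d)) ~ e  [subst: {-} | 2 pending]
  bind e := (Bool -> (c -> d))
step 2: unify Bool ~ d  [subst: {e:=(Bool -> (c -> d))} | 1 pending]
  bind d := Bool
step 3: unify Int ~ c  [subst: {e:=(Bool -> (c -> d)), d:=Bool} | 0 pending]
  bind c := Int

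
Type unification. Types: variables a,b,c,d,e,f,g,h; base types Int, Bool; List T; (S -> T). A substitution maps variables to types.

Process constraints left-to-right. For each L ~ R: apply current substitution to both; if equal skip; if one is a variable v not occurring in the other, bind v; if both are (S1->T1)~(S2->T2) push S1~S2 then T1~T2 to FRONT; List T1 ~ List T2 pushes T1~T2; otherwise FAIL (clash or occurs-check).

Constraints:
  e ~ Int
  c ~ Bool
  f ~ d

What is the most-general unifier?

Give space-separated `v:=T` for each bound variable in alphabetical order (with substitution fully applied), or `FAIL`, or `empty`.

step 1: unify e ~ Int  [subst: {-} | 2 pending]
  bind e := Int
step 2: unify c ~ Bool  [subst: {e:=Int} | 1 pending]
  bind c := Bool
step 3: unify f ~ d  [subst: {e:=Int, c:=Bool} | 0 pending]
  bind f := d

Answer: c:=Bool e:=Int f:=d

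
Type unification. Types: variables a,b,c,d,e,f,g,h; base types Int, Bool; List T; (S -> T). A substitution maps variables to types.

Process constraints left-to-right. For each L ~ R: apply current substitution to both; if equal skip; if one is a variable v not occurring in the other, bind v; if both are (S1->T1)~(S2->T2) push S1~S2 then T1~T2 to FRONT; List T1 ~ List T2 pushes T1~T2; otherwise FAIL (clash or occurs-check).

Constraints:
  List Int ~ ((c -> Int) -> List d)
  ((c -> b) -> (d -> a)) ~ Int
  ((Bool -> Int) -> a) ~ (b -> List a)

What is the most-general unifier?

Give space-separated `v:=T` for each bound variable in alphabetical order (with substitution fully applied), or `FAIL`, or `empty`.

step 1: unify List Int ~ ((c -> Int) -> List d)  [subst: {-} | 2 pending]
  clash: List Int vs ((c -> Int) -> List d)

Answer: FAIL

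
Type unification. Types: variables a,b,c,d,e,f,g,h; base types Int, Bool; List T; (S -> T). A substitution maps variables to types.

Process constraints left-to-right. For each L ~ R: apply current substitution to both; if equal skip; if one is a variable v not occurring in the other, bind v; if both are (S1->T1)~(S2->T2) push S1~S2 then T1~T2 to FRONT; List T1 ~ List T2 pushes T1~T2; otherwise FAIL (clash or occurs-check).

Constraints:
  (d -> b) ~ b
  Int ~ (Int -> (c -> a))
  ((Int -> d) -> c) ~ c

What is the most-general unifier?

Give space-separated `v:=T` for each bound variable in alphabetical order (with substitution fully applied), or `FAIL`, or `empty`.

Answer: FAIL

Derivation:
step 1: unify (d -> b) ~ b  [subst: {-} | 2 pending]
  occurs-check fail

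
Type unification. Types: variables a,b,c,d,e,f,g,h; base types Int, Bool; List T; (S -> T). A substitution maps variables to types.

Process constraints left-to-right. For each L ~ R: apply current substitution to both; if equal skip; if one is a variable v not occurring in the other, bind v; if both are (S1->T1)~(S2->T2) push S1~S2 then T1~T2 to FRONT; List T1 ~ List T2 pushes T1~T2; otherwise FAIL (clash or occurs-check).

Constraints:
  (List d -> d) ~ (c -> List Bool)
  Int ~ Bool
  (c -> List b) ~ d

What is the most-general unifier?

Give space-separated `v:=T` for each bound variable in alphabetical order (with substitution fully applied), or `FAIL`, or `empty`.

step 1: unify (List d -> d) ~ (c -> List Bool)  [subst: {-} | 2 pending]
  -> decompose arrow: push List d~c, d~List Bool
step 2: unify List d ~ c  [subst: {-} | 3 pending]
  bind c := List d
step 3: unify d ~ List Bool  [subst: {c:=List d} | 2 pending]
  bind d := List Bool
step 4: unify Int ~ Bool  [subst: {c:=List d, d:=List Bool} | 1 pending]
  clash: Int vs Bool

Answer: FAIL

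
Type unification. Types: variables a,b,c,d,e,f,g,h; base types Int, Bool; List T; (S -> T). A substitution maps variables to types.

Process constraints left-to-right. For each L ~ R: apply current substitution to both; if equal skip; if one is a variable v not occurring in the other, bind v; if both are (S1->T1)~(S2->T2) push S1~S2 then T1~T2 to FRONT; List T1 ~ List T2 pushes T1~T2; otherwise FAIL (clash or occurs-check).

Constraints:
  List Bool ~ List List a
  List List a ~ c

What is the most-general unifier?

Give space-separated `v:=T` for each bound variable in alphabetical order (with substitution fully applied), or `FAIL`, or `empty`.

Answer: FAIL

Derivation:
step 1: unify List Bool ~ List List a  [subst: {-} | 1 pending]
  -> decompose List: push Bool~List a
step 2: unify Bool ~ List a  [subst: {-} | 1 pending]
  clash: Bool vs List a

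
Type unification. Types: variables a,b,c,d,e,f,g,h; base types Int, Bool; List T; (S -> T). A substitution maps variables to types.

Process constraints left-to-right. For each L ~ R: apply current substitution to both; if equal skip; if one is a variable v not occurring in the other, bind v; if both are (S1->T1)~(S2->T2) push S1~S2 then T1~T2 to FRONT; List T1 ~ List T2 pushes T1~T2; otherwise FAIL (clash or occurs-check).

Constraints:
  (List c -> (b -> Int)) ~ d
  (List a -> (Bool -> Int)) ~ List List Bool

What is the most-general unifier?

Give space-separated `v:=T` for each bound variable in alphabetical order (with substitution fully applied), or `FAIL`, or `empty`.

step 1: unify (List c -> (b -> Int)) ~ d  [subst: {-} | 1 pending]
  bind d := (List c -> (b -> Int))
step 2: unify (List a -> (Bool -> Int)) ~ List List Bool  [subst: {d:=(List c -> (b -> Int))} | 0 pending]
  clash: (List a -> (Bool -> Int)) vs List List Bool

Answer: FAIL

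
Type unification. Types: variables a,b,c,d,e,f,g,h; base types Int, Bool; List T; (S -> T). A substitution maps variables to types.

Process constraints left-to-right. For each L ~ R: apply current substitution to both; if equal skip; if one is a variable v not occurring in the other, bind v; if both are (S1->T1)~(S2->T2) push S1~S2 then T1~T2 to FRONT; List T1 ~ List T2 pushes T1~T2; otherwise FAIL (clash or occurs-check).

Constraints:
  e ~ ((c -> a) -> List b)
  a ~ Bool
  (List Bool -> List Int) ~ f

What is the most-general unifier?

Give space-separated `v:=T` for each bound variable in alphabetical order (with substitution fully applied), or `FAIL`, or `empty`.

Answer: a:=Bool e:=((c -> Bool) -> List b) f:=(List Bool -> List Int)

Derivation:
step 1: unify e ~ ((c -> a) -> List b)  [subst: {-} | 2 pending]
  bind e := ((c -> a) -> List b)
step 2: unify a ~ Bool  [subst: {e:=((c -> a) -> List b)} | 1 pending]
  bind a := Bool
step 3: unify (List Bool -> List Int) ~ f  [subst: {e:=((c -> a) -> List b), a:=Bool} | 0 pending]
  bind f := (List Bool -> List Int)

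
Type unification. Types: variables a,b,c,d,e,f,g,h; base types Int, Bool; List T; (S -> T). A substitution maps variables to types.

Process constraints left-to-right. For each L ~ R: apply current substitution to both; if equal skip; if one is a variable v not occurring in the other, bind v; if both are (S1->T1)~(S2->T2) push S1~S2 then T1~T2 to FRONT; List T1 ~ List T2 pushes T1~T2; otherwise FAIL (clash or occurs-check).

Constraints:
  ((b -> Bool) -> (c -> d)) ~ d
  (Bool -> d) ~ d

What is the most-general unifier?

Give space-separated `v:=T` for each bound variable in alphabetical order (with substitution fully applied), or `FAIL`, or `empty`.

step 1: unify ((b -> Bool) -> (c -> d)) ~ d  [subst: {-} | 1 pending]
  occurs-check fail

Answer: FAIL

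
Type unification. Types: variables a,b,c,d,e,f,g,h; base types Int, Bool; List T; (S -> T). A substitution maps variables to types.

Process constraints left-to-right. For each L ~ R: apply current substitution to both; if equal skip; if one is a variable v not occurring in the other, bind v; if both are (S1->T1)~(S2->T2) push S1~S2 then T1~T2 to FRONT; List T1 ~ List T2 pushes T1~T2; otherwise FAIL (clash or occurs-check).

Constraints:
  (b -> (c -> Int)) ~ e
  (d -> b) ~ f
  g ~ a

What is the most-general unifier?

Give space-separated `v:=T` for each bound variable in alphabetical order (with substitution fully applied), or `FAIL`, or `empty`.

Answer: e:=(b -> (c -> Int)) f:=(d -> b) g:=a

Derivation:
step 1: unify (b -> (c -> Int)) ~ e  [subst: {-} | 2 pending]
  bind e := (b -> (c -> Int))
step 2: unify (d -> b) ~ f  [subst: {e:=(b -> (c -> Int))} | 1 pending]
  bind f := (d -> b)
step 3: unify g ~ a  [subst: {e:=(b -> (c -> Int)), f:=(d -> b)} | 0 pending]
  bind g := a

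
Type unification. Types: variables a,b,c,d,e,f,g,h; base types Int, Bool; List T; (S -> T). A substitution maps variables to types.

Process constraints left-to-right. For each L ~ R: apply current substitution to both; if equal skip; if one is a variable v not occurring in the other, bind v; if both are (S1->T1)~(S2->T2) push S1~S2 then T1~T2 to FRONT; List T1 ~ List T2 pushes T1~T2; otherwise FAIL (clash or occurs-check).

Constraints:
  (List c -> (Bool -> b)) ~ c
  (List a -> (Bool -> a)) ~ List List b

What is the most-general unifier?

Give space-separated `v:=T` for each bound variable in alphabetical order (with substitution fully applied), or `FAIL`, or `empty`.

Answer: FAIL

Derivation:
step 1: unify (List c -> (Bool -> b)) ~ c  [subst: {-} | 1 pending]
  occurs-check fail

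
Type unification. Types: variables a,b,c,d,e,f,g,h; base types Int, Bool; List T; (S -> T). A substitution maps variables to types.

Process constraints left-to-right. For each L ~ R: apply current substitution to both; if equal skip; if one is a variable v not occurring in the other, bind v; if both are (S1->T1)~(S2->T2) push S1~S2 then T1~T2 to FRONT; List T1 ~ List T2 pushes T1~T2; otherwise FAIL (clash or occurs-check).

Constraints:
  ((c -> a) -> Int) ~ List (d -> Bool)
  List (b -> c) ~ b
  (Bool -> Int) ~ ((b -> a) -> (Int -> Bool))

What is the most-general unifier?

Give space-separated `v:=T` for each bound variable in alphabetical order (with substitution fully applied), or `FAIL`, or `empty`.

Answer: FAIL

Derivation:
step 1: unify ((c -> a) -> Int) ~ List (d -> Bool)  [subst: {-} | 2 pending]
  clash: ((c -> a) -> Int) vs List (d -> Bool)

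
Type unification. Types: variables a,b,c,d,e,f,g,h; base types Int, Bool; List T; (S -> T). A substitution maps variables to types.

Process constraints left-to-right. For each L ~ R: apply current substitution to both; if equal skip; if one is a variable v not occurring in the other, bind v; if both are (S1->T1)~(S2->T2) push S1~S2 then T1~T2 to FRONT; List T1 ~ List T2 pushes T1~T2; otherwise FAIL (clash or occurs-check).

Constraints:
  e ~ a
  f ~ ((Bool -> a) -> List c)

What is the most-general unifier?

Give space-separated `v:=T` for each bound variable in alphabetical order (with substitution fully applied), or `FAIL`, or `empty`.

step 1: unify e ~ a  [subst: {-} | 1 pending]
  bind e := a
step 2: unify f ~ ((Bool -> a) -> List c)  [subst: {e:=a} | 0 pending]
  bind f := ((Bool -> a) -> List c)

Answer: e:=a f:=((Bool -> a) -> List c)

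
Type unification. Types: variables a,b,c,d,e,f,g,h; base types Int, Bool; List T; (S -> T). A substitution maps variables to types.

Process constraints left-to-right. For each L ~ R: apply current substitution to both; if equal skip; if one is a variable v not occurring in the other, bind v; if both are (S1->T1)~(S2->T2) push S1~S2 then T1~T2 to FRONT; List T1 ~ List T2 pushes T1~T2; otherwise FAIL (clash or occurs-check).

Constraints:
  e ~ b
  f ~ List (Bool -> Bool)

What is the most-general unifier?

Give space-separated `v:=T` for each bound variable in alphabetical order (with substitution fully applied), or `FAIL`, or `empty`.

step 1: unify e ~ b  [subst: {-} | 1 pending]
  bind e := b
step 2: unify f ~ List (Bool -> Bool)  [subst: {e:=b} | 0 pending]
  bind f := List (Bool -> Bool)

Answer: e:=b f:=List (Bool -> Bool)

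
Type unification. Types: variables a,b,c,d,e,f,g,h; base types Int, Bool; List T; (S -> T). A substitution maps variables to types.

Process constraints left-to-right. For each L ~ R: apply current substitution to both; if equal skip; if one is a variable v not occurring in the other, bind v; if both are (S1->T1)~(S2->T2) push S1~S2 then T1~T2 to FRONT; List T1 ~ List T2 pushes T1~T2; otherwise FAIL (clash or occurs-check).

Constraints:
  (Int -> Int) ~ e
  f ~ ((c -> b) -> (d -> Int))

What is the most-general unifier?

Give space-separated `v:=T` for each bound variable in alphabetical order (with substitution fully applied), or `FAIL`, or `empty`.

Answer: e:=(Int -> Int) f:=((c -> b) -> (d -> Int))

Derivation:
step 1: unify (Int -> Int) ~ e  [subst: {-} | 1 pending]
  bind e := (Int -> Int)
step 2: unify f ~ ((c -> b) -> (d -> Int))  [subst: {e:=(Int -> Int)} | 0 pending]
  bind f := ((c -> b) -> (d -> Int))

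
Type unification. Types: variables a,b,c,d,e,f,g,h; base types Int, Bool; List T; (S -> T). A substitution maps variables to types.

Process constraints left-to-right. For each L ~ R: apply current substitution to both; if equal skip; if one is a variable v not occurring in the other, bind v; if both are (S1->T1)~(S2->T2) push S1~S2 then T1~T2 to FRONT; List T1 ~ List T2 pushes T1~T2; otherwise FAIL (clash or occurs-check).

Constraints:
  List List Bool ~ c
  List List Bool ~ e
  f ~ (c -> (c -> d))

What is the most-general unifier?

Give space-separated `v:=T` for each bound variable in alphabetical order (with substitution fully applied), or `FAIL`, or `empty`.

step 1: unify List List Bool ~ c  [subst: {-} | 2 pending]
  bind c := List List Bool
step 2: unify List List Bool ~ e  [subst: {c:=List List Bool} | 1 pending]
  bind e := List List Bool
step 3: unify f ~ (List List Bool -> (List List Bool -> d))  [subst: {c:=List List Bool, e:=List List Bool} | 0 pending]
  bind f := (List List Bool -> (List List Bool -> d))

Answer: c:=List List Bool e:=List List Bool f:=(List List Bool -> (List List Bool -> d))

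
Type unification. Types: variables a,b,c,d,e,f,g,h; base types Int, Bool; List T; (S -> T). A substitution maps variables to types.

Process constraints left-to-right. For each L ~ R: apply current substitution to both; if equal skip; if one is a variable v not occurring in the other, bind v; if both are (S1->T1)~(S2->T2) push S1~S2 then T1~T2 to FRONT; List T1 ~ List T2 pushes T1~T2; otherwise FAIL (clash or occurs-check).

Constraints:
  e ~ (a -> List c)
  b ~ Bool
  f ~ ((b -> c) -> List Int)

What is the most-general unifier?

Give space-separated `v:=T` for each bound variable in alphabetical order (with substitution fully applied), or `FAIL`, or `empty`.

step 1: unify e ~ (a -> List c)  [subst: {-} | 2 pending]
  bind e := (a -> List c)
step 2: unify b ~ Bool  [subst: {e:=(a -> List c)} | 1 pending]
  bind b := Bool
step 3: unify f ~ ((Bool -> c) -> List Int)  [subst: {e:=(a -> List c), b:=Bool} | 0 pending]
  bind f := ((Bool -> c) -> List Int)

Answer: b:=Bool e:=(a -> List c) f:=((Bool -> c) -> List Int)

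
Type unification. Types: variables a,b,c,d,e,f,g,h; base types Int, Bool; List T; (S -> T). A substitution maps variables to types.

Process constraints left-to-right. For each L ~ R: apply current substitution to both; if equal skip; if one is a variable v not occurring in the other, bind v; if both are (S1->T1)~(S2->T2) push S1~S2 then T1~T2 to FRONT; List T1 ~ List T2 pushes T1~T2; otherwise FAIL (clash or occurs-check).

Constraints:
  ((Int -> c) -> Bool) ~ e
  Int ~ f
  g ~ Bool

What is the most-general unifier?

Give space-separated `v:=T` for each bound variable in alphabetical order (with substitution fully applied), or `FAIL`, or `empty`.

Answer: e:=((Int -> c) -> Bool) f:=Int g:=Bool

Derivation:
step 1: unify ((Int -> c) -> Bool) ~ e  [subst: {-} | 2 pending]
  bind e := ((Int -> c) -> Bool)
step 2: unify Int ~ f  [subst: {e:=((Int -> c) -> Bool)} | 1 pending]
  bind f := Int
step 3: unify g ~ Bool  [subst: {e:=((Int -> c) -> Bool), f:=Int} | 0 pending]
  bind g := Bool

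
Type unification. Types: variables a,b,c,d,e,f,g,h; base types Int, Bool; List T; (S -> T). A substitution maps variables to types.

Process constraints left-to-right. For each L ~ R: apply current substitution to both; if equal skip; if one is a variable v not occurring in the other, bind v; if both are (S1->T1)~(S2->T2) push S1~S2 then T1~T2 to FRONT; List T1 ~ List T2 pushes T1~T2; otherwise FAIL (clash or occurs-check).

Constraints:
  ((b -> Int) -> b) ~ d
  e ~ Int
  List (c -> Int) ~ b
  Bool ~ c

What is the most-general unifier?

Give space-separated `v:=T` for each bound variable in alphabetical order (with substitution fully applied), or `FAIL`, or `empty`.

step 1: unify ((b -> Int) -> b) ~ d  [subst: {-} | 3 pending]
  bind d := ((b -> Int) -> b)
step 2: unify e ~ Int  [subst: {d:=((b -> Int) -> b)} | 2 pending]
  bind e := Int
step 3: unify List (c -> Int) ~ b  [subst: {d:=((b -> Int) -> b), e:=Int} | 1 pending]
  bind b := List (c -> Int)
step 4: unify Bool ~ c  [subst: {d:=((b -> Int) -> b), e:=Int, b:=List (c -> Int)} | 0 pending]
  bind c := Bool

Answer: b:=List (Bool -> Int) c:=Bool d:=((List (Bool -> Int) -> Int) -> List (Bool -> Int)) e:=Int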